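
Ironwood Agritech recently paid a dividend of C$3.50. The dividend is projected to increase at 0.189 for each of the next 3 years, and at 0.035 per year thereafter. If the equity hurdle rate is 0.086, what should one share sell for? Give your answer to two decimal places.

C$105.84

Two-stage DDM. Project D₁…D_3 at 0.189, terminal growth 0.035, discount at r = 0.086.
D_1 = 4.1615
D_2 = 4.9480
D_3 = 5.8832
Terminal value at t=3: TV = D_4/(r−g) = 6.0891/(0.086−0.035) = 119.3944
P₀ = 4.1615/(1+0.086)^1 + 4.9480/(1+0.086)^2 + 5.8832/(1+0.086)^3 + 119.3944/(1+0.086)^3 = 105.8375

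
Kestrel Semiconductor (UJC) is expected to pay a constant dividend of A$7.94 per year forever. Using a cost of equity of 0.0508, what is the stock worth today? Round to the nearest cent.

A$156.30

Zero-growth DDM (perpetuity): P₀ = D/r = 7.94 / 0.0508 = 156.2992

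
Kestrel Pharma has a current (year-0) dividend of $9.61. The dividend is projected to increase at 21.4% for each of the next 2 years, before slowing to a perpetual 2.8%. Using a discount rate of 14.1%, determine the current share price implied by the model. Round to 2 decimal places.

$120.07

Two-stage DDM. Project D₁…D_2 at 0.214, terminal growth 0.028, discount at r = 0.141.
D_1 = 11.6665
D_2 = 14.1632
Terminal value at t=2: TV = D_3/(r−g) = 14.5597/(0.141−0.028) = 128.8473
P₀ = 11.6665/(1+0.141)^1 + 14.1632/(1+0.141)^2 + 128.8473/(1+0.141)^2 = 120.0740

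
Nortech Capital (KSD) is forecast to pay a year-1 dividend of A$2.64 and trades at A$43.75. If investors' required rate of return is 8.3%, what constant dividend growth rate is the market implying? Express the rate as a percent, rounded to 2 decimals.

2.27%

From P₀ = D₁/(r − g), the implied growth is g = r − D₁/P₀.
g = 0.083 − 2.64/43.75 = 0.083 − 0.06034 = 0.02266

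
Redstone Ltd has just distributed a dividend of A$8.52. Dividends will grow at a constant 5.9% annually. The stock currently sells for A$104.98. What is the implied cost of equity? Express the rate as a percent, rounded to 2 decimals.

Rearranging the constant-growth DDM: r = D₁/P₀ + g.
D₁ = 8.52 × (1 + 0.059) = 9.0227.
r = 9.0227 / 104.98 + 0.059 = 0.08595 + 0.059 = 0.14495

14.49%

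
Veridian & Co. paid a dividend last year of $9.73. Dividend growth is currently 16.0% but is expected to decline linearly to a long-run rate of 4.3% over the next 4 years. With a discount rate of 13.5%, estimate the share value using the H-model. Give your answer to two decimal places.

H-model: P₀ = D₀[(1+g_L) + H(g_S−g_L)]/(r−g_L), with H = 4/2 = 2.
P₀ = 9.73 × [(1+0.043) + 2×(0.16−0.043)] / (0.135−0.043)
   = 9.73 × 1.2770 / 0.092 = 135.0566

$135.06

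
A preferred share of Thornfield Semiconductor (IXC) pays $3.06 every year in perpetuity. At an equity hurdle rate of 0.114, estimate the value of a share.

Zero-growth DDM (perpetuity): P₀ = D/r = 3.06 / 0.114 = 26.8421

$26.84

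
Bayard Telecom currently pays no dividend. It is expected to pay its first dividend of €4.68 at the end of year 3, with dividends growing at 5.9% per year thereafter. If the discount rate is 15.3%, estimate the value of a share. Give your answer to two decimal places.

Deferred-dividend DDM. At t=2 the remaining stream is a growing perpetuity with first payment D_3 = 4.68.
V_2 = D_3/(r−g) = 4.68/(0.153−0.059) = 49.7872
P₀ = V_2/(1+r)^2 = 49.7872/(1+0.153)^2 = 37.4507

€37.45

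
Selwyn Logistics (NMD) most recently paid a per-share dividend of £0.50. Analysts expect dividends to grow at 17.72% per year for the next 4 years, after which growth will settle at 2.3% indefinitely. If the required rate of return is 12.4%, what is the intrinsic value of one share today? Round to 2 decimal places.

£8.34

Two-stage DDM. Project D₁…D_4 at 0.1772, terminal growth 0.023, discount at r = 0.124.
D_1 = 0.5886
D_2 = 0.6929
D_3 = 0.8157
D_4 = 0.9602
Terminal value at t=4: TV = D_5/(r−g) = 0.9823/(0.124−0.023) = 9.7258
P₀ = 0.5886/(1+0.124)^1 + 0.6929/(1+0.124)^2 + 0.8157/(1+0.124)^3 + 0.9602/(1+0.124)^4 + 9.7258/(1+0.124)^4 = 8.3415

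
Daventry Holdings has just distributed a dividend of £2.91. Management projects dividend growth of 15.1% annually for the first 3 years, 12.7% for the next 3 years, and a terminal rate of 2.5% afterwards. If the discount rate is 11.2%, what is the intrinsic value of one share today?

£58.88

Three-stage DDM. Project D₁…D_6; terminal Gordon value at t=6 with g = 0.025; discount at r = 0.112.
D_1 = 3.3494
D_2 = 3.8552
D_3 = 4.4373
D_4 = 5.0008
D_5 = 5.6359
D_6 = 6.3517
TV_6 = 6.5105/(0.112−0.025) = 74.8334
P₀ = Σ Dₜ/(1+r)ᵗ + TV_6/(1+r)^6 = 58.8806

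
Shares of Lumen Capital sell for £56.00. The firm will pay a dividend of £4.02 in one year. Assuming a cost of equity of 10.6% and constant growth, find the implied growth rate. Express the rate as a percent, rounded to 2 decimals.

3.42%

From P₀ = D₁/(r − g), the implied growth is g = r − D₁/P₀.
g = 0.106 − 4.02/56.00 = 0.106 − 0.07179 = 0.03421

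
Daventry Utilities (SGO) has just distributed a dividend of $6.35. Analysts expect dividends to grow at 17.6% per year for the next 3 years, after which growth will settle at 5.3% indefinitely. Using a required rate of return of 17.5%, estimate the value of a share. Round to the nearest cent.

$74.03

Two-stage DDM. Project D₁…D_3 at 0.176, terminal growth 0.053, discount at r = 0.175.
D_1 = 7.4676
D_2 = 8.7819
D_3 = 10.3275
Terminal value at t=3: TV = D_4/(r−g) = 10.8749/(0.175−0.053) = 89.1383
P₀ = 7.4676/(1+0.175)^1 + 8.7819/(1+0.175)^2 + 10.3275/(1+0.175)^3 + 89.1383/(1+0.175)^3 = 74.0303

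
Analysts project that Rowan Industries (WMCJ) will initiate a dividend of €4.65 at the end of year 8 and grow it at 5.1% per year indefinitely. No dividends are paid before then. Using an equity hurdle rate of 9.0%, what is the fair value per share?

Deferred-dividend DDM. At t=7 the remaining stream is a growing perpetuity with first payment D_8 = 4.65.
V_7 = D_8/(r−g) = 4.65/(0.09−0.051) = 119.2308
P₀ = V_7/(1+r)^7 = 119.2308/(1+0.09)^7 = 65.2233

€65.22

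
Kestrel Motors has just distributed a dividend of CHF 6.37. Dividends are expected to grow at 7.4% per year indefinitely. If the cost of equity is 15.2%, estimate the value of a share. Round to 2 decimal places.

CHF 87.71

Gordon growth model: P₀ = D₁/(r − g). D₁ = 6.37 × (1 + 0.074) = 6.8414.
P₀ = 6.8414 / (0.152 − 0.074) = 6.8414 / 0.078 = 87.7100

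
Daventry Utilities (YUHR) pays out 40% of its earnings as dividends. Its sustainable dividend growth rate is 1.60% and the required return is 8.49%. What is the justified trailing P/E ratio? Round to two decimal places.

Justified trailing P/E = b(1+g)/(r−g) = 0.40×(1+0.016)/(0.0849−0.016) = 5.8984

5.90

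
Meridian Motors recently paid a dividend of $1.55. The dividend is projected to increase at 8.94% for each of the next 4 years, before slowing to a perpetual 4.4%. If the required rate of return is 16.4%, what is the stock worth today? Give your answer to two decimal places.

$15.61

Two-stage DDM. Project D₁…D_4 at 0.0894, terminal growth 0.044, discount at r = 0.164.
D_1 = 1.6886
D_2 = 1.8395
D_3 = 2.0040
D_4 = 2.1831
Terminal value at t=4: TV = D_5/(r−g) = 2.2792/(0.164−0.044) = 18.9933
P₀ = 1.6886/(1+0.164)^1 + 1.8395/(1+0.164)^2 + 2.0040/(1+0.164)^3 + 2.1831/(1+0.164)^4 + 18.9933/(1+0.164)^4 = 15.6146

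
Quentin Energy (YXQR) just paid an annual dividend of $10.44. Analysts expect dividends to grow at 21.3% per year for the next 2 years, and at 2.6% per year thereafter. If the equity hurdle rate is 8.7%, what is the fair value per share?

Two-stage DDM. Project D₁…D_2 at 0.213, terminal growth 0.026, discount at r = 0.087.
D_1 = 12.6637
D_2 = 15.3611
Terminal value at t=2: TV = D_3/(r−g) = 15.7605/(0.087−0.026) = 258.3685
P₀ = 12.6637/(1+0.087)^1 + 15.3611/(1+0.087)^2 + 258.3685/(1+0.087)^2 = 243.3164

$243.32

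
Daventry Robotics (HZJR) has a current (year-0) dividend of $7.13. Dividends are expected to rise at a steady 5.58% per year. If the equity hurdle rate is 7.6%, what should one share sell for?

Gordon growth model: P₀ = D₁/(r − g). D₁ = 7.13 × (1 + 0.0558) = 7.5279.
P₀ = 7.5279 / (0.076 − 0.0558) = 7.5279 / 0.0202 = 372.6660

$372.67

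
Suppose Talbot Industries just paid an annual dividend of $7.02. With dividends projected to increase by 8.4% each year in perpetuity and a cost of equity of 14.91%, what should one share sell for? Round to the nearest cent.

Gordon growth model: P₀ = D₁/(r − g). D₁ = 7.02 × (1 + 0.084) = 7.6097.
P₀ = 7.6097 / (0.1491 − 0.084) = 7.6097 / 0.0651 = 116.8922

$116.89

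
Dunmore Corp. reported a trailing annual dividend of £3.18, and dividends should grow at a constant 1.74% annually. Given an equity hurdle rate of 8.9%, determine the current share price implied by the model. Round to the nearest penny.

Gordon growth model: P₀ = D₁/(r − g). D₁ = 3.18 × (1 + 0.0174) = 3.2353.
P₀ = 3.2353 / (0.089 − 0.0174) = 3.2353 / 0.0716 = 45.1862

£45.19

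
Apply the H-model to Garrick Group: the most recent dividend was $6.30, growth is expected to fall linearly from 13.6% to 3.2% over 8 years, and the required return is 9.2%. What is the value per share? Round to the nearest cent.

H-model: P₀ = D₀[(1+g_L) + H(g_S−g_L)]/(r−g_L), with H = 8/2 = 4.
P₀ = 6.30 × [(1+0.032) + 4×(0.136−0.032)] / (0.092−0.032)
   = 6.30 × 1.4480 / 0.06 = 152.0400

$152.04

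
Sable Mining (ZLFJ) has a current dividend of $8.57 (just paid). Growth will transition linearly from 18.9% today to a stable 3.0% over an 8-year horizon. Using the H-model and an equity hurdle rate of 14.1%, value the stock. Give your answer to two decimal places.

$128.63

H-model: P₀ = D₀[(1+g_L) + H(g_S−g_L)]/(r−g_L), with H = 8/2 = 4.
P₀ = 8.57 × [(1+0.03) + 4×(0.189−0.03)] / (0.141−0.03)
   = 8.57 × 1.6660 / 0.111 = 128.6272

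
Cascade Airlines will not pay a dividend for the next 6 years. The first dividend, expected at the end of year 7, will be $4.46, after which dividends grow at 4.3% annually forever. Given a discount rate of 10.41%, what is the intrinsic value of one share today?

Deferred-dividend DDM. At t=6 the remaining stream is a growing perpetuity with first payment D_7 = 4.46.
V_6 = D_7/(r−g) = 4.46/(0.1041−0.043) = 72.9951
P₀ = V_6/(1+r)^6 = 72.9951/(1+0.1041)^6 = 40.2943

$40.29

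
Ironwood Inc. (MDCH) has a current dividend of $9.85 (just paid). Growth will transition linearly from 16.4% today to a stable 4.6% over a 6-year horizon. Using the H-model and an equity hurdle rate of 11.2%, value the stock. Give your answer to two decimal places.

H-model: P₀ = D₀[(1+g_L) + H(g_S−g_L)]/(r−g_L), with H = 6/2 = 3.
P₀ = 9.85 × [(1+0.046) + 3×(0.164−0.046)] / (0.112−0.046)
   = 9.85 × 1.4000 / 0.066 = 208.9394

$208.94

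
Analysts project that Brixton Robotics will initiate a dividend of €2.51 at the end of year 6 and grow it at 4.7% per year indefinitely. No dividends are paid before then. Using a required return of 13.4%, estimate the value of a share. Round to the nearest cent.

€15.38

Deferred-dividend DDM. At t=5 the remaining stream is a growing perpetuity with first payment D_6 = 2.51.
V_5 = D_6/(r−g) = 2.51/(0.134−0.047) = 28.8506
P₀ = V_5/(1+r)^5 = 28.8506/(1+0.134)^5 = 15.3847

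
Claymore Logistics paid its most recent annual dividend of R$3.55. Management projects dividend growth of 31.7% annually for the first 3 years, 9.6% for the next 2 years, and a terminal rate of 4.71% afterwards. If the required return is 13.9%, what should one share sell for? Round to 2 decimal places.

Three-stage DDM. Project D₁…D_5; terminal Gordon value at t=5 with g = 0.0471; discount at r = 0.139.
D_1 = 4.6753
D_2 = 6.1574
D_3 = 8.1093
D_4 = 8.8878
D_5 = 9.7411
TV_5 = 10.1999/(0.139−0.0471) = 110.9889
P₀ = Σ Dₜ/(1+r)ᵗ + TV_5/(1+r)^5 = 82.5990

R$82.60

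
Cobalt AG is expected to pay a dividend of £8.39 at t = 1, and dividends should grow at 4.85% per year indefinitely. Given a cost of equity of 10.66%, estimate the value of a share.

Gordon growth model: P₀ = D₁/(r − g), with D₁ = 8.39 given directly.
P₀ = 8.3900 / (0.1066 − 0.0485) = 8.3900 / 0.0581 = 144.4062

£144.41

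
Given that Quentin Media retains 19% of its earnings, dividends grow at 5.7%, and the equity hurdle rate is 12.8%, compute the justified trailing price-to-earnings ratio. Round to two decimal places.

Payout ratio b = 1 − 0.19 = 0.81.
Justified trailing P/E = b(1+g)/(r−g) = 0.81×(1+0.057)/(0.128−0.057) = 12.0587

12.06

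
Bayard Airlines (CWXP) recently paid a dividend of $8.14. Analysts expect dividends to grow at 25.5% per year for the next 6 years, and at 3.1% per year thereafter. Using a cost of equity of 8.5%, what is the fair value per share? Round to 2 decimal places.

$456.02

Two-stage DDM. Project D₁…D_6 at 0.255, terminal growth 0.031, discount at r = 0.085.
D_1 = 10.2157
D_2 = 12.8207
D_3 = 16.0900
D_4 = 20.1929
D_5 = 25.3421
D_6 = 31.8044
Terminal value at t=6: TV = D_7/(r−g) = 32.7903/(0.085−0.031) = 607.2278
P₀ = 10.2157/(1+0.085)^1 + 12.8207/(1+0.085)^2 + 16.0900/(1+0.085)^3 + 20.1929/(1+0.085)^4 + 25.3421/(1+0.085)^5 + 31.8044/(1+0.085)^6 + 607.2278/(1+0.085)^6 = 456.0190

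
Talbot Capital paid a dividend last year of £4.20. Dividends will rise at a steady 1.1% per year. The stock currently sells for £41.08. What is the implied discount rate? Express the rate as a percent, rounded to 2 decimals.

Rearranging the constant-growth DDM: r = D₁/P₀ + g.
D₁ = 4.20 × (1 + 0.011) = 4.2462.
r = 4.2462 / 41.08 + 0.011 = 0.10336 + 0.011 = 0.11436

11.44%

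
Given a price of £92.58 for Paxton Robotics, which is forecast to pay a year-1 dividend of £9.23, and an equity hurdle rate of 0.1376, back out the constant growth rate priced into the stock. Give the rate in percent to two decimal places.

From P₀ = D₁/(r − g), the implied growth is g = r − D₁/P₀.
g = 0.1376 − 9.23/92.58 = 0.1376 − 0.09970 = 0.03790

3.79%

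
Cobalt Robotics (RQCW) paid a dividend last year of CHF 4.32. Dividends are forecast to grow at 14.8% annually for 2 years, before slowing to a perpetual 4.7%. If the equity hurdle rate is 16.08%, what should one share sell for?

Two-stage DDM. Project D₁…D_2 at 0.148, terminal growth 0.047, discount at r = 0.1608.
D_1 = 4.9594
D_2 = 5.6933
Terminal value at t=2: TV = D_3/(r−g) = 5.9609/(0.1608−0.047) = 52.3808
P₀ = 4.9594/(1+0.1608)^1 + 5.6933/(1+0.1608)^2 + 52.3808/(1+0.1608)^2 = 47.3714

CHF 47.37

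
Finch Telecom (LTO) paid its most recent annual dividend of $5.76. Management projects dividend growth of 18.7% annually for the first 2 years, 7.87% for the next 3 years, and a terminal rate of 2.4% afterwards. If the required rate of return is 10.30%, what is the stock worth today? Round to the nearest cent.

Three-stage DDM. Project D₁…D_5; terminal Gordon value at t=5 with g = 0.024; discount at r = 0.103.
D_1 = 6.8371
D_2 = 8.1157
D_3 = 8.7544
D_4 = 9.4433
D_5 = 10.1865
TV_5 = 10.4310/(0.103−0.024) = 132.0380
P₀ = Σ Dₜ/(1+r)ᵗ + TV_5/(1+r)^5 = 112.8890

$112.89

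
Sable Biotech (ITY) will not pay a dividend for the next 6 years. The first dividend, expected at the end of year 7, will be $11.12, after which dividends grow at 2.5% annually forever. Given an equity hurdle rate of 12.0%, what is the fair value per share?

$59.30

Deferred-dividend DDM. At t=6 the remaining stream is a growing perpetuity with first payment D_7 = 11.12.
V_6 = D_7/(r−g) = 11.12/(0.12−0.025) = 117.0526
P₀ = V_6/(1+r)^6 = 117.0526/(1+0.12)^6 = 59.3025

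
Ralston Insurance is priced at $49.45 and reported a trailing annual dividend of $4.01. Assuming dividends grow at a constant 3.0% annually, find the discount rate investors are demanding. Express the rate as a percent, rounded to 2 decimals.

11.35%

Rearranging the constant-growth DDM: r = D₁/P₀ + g.
D₁ = 4.01 × (1 + 0.03) = 4.1303.
r = 4.1303 / 49.45 + 0.03 = 0.08352 + 0.03 = 0.11352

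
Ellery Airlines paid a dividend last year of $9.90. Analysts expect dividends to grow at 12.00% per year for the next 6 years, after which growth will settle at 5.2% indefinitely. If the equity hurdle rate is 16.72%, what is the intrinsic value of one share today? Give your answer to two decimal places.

Two-stage DDM. Project D₁…D_6 at 0.12, terminal growth 0.052, discount at r = 0.1672.
D_1 = 11.0880
D_2 = 12.4186
D_3 = 13.9088
D_4 = 15.5778
D_5 = 17.4472
D_6 = 19.5408
Terminal value at t=6: TV = D_7/(r−g) = 20.5570/(0.1672−0.052) = 178.4459
P₀ = 11.0880/(1+0.1672)^1 + 12.4186/(1+0.1672)^2 + 13.9088/(1+0.1672)^3 + 15.5778/(1+0.1672)^4 + 17.4472/(1+0.1672)^5 + 19.5408/(1+0.1672)^6 + 178.4459/(1+0.1672)^6 = 122.1095

$122.11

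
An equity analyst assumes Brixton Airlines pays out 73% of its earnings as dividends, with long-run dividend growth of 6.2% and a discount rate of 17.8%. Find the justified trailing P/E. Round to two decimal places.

6.68

Justified trailing P/E = b(1+g)/(r−g) = 0.73×(1+0.062)/(0.178−0.062) = 6.6833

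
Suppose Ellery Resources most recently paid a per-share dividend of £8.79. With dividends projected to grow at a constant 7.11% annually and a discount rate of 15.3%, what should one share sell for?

Gordon growth model: P₀ = D₁/(r − g). D₁ = 8.79 × (1 + 0.0711) = 9.4150.
P₀ = 9.4150 / (0.153 − 0.0711) = 9.4150 / 0.0819 = 114.9569

£114.96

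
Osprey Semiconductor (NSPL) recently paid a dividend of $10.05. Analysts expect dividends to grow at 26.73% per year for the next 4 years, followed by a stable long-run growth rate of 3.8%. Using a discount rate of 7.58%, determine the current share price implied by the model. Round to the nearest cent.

$593.02

Two-stage DDM. Project D₁…D_4 at 0.2673, terminal growth 0.038, discount at r = 0.0758.
D_1 = 12.7364
D_2 = 16.1408
D_3 = 20.4552
D_4 = 25.9229
Terminal value at t=4: TV = D_5/(r−g) = 26.9080/(0.0758−0.038) = 711.8514
P₀ = 12.7364/(1+0.0758)^1 + 16.1408/(1+0.0758)^2 + 20.4552/(1+0.0758)^3 + 25.9229/(1+0.0758)^4 + 711.8514/(1+0.0758)^4 = 593.0187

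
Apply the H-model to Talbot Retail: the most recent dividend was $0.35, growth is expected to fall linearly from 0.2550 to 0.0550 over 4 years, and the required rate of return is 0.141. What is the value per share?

H-model: P₀ = D₀[(1+g_L) + H(g_S−g_L)]/(r−g_L), with H = 4/2 = 2.
P₀ = 0.35 × [(1+0.055) + 2×(0.255−0.055)] / (0.141−0.055)
   = 0.35 × 1.4550 / 0.086 = 5.9215

$5.92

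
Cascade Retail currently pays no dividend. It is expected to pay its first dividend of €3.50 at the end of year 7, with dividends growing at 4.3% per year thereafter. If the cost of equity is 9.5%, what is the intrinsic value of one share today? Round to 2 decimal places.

Deferred-dividend DDM. At t=6 the remaining stream is a growing perpetuity with first payment D_7 = 3.50.
V_6 = D_7/(r−g) = 3.50/(0.095−0.043) = 67.3077
P₀ = V_6/(1+r)^6 = 67.3077/(1+0.095)^6 = 39.0463

€39.05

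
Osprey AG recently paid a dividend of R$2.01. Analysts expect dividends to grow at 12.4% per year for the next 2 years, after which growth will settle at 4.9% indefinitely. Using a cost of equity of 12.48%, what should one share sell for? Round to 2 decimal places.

Two-stage DDM. Project D₁…D_2 at 0.124, terminal growth 0.049, discount at r = 0.1248.
D_1 = 2.2592
D_2 = 2.5394
Terminal value at t=2: TV = D_3/(r−g) = 2.6638/(0.1248−0.049) = 35.1427
P₀ = 2.2592/(1+0.1248)^1 + 2.5394/(1+0.1248)^2 + 35.1427/(1+0.1248)^2 = 31.7926

R$31.79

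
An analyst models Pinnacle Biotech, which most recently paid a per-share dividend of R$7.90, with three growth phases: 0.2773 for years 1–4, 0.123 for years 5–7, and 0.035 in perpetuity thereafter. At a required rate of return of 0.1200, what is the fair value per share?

R$248.71

Three-stage DDM. Project D₁…D_7; terminal Gordon value at t=7 with g = 0.035; discount at r = 0.12.
D_1 = 10.0907
D_2 = 12.8888
D_3 = 16.4629
D_4 = 21.0280
D_5 = 23.6145
D_6 = 26.5191
D_7 = 29.7809
TV_7 = 30.8232/(0.12−0.035) = 362.6264
P₀ = Σ Dₜ/(1+r)ᵗ + TV_7/(1+r)^7 = 248.7061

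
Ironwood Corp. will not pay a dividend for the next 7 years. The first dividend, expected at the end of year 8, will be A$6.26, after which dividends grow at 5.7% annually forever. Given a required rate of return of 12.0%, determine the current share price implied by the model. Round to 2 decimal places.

A$44.95

Deferred-dividend DDM. At t=7 the remaining stream is a growing perpetuity with first payment D_8 = 6.26.
V_7 = D_8/(r−g) = 6.26/(0.12−0.057) = 99.3651
P₀ = V_7/(1+r)^7 = 99.3651/(1+0.12)^7 = 44.9477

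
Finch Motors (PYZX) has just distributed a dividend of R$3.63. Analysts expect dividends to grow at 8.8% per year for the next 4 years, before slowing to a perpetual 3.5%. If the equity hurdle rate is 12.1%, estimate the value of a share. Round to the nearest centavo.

R$52.25

Two-stage DDM. Project D₁…D_4 at 0.088, terminal growth 0.035, discount at r = 0.121.
D_1 = 3.9494
D_2 = 4.2970
D_3 = 4.6751
D_4 = 5.0865
Terminal value at t=4: TV = D_5/(r−g) = 5.2646/(0.121−0.035) = 61.2159
P₀ = 3.9494/(1+0.121)^1 + 4.2970/(1+0.121)^2 + 4.6751/(1+0.121)^3 + 5.0865/(1+0.121)^4 + 61.2159/(1+0.121)^4 = 52.2476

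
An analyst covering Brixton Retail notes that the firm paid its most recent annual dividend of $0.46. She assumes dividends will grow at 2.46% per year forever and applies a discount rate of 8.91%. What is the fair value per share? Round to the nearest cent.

Gordon growth model: P₀ = D₁/(r − g). D₁ = 0.46 × (1 + 0.0246) = 0.4713.
P₀ = 0.4713 / (0.0891 − 0.0246) = 0.4713 / 0.0645 = 7.3072

$7.31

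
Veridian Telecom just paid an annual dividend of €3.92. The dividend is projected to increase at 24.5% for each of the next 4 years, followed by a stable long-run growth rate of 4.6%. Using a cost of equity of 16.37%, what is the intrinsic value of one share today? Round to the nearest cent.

Two-stage DDM. Project D₁…D_4 at 0.245, terminal growth 0.046, discount at r = 0.1637.
D_1 = 4.8804
D_2 = 6.0761
D_3 = 7.5647
D_4 = 9.4181
Terminal value at t=4: TV = D_5/(r−g) = 9.8513/(0.1637−0.046) = 83.6987
P₀ = 4.8804/(1+0.1637)^1 + 6.0761/(1+0.1637)^2 + 7.5647/(1+0.1637)^3 + 9.4181/(1+0.1637)^4 + 83.6987/(1+0.1637)^4 = 64.2577

€64.26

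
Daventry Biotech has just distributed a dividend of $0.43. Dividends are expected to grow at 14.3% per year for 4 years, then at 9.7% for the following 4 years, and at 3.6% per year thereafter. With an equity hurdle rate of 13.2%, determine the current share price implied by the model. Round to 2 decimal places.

Three-stage DDM. Project D₁…D_8; terminal Gordon value at t=8 with g = 0.036; discount at r = 0.132.
D_1 = 0.4915
D_2 = 0.5618
D_3 = 0.6421
D_4 = 0.7339
D_5 = 0.8051
D_6 = 0.8832
D_7 = 0.9689
D_8 = 1.0629
TV_8 = 1.1011/(0.132−0.036) = 11.4701
P₀ = Σ Dₜ/(1+r)ᵗ + TV_8/(1+r)^8 = 7.6700

$7.67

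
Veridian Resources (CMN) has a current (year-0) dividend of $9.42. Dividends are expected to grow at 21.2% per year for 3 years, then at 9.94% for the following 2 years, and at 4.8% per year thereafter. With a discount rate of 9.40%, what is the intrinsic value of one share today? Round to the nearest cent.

$355.32

Three-stage DDM. Project D₁…D_5; terminal Gordon value at t=5 with g = 0.048; discount at r = 0.094.
D_1 = 11.4170
D_2 = 13.8375
D_3 = 16.7710
D_4 = 18.4380
D_5 = 20.2708
TV_5 = 21.2438/(0.094−0.048) = 461.8210
P₀ = Σ Dₜ/(1+r)ᵗ + TV_5/(1+r)^5 = 355.3187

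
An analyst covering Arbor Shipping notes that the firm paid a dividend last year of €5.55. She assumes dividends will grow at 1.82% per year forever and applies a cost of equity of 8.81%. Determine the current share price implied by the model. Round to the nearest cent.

Gordon growth model: P₀ = D₁/(r − g). D₁ = 5.55 × (1 + 0.0182) = 5.6510.
P₀ = 5.6510 / (0.0881 − 0.0182) = 5.6510 / 0.0699 = 80.8442

€80.84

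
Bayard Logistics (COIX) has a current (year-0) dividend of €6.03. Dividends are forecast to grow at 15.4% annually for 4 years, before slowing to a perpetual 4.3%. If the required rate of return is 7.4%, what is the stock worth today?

€299.38

Two-stage DDM. Project D₁…D_4 at 0.154, terminal growth 0.043, discount at r = 0.074.
D_1 = 6.9586
D_2 = 8.0302
D_3 = 9.2669
D_4 = 10.6940
Terminal value at t=4: TV = D_5/(r−g) = 11.1539/(0.074−0.043) = 359.8017
P₀ = 6.9586/(1+0.074)^1 + 8.0302/(1+0.074)^2 + 9.2669/(1+0.074)^3 + 10.6940/(1+0.074)^4 + 359.8017/(1+0.074)^4 = 299.3833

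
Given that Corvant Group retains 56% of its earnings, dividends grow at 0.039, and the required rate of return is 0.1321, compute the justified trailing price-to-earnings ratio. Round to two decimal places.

4.91

Payout ratio b = 1 − 0.56 = 0.44.
Justified trailing P/E = b(1+g)/(r−g) = 0.44×(1+0.039)/(0.1321−0.039) = 4.9104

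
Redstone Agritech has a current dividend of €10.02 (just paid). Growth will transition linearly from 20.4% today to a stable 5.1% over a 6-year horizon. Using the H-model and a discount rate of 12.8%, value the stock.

€196.50

H-model: P₀ = D₀[(1+g_L) + H(g_S−g_L)]/(r−g_L), with H = 6/2 = 3.
P₀ = 10.02 × [(1+0.051) + 3×(0.204−0.051)] / (0.128−0.051)
   = 10.02 × 1.5100 / 0.077 = 196.4961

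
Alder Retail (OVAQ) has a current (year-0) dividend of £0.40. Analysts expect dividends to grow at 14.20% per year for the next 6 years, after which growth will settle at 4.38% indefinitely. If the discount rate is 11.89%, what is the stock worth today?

£8.86

Two-stage DDM. Project D₁…D_6 at 0.142, terminal growth 0.0438, discount at r = 0.1189.
D_1 = 0.4568
D_2 = 0.5217
D_3 = 0.5957
D_4 = 0.6803
D_5 = 0.7769
D_6 = 0.8873
Terminal value at t=6: TV = D_7/(r−g) = 0.9261/(0.1189−0.0438) = 12.3320
P₀ = 0.4568/(1+0.1189)^1 + 0.5217/(1+0.1189)^2 + 0.5957/(1+0.1189)^3 + 0.6803/(1+0.1189)^4 + 0.7769/(1+0.1189)^5 + 0.8873/(1+0.1189)^6 + 12.3320/(1+0.1189)^6 = 8.8642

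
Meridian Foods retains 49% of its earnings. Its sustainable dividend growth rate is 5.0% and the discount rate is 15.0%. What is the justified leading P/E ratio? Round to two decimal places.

Payout ratio b = 1 − 0.49 = 0.51.
Justified leading P/E = b/(r−g) = 0.51/(0.15−0.05) = 5.1000

5.10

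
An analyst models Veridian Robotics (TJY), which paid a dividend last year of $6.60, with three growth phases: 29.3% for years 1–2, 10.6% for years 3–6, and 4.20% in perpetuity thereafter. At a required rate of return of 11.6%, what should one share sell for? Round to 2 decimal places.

Three-stage DDM. Project D₁…D_6; terminal Gordon value at t=6 with g = 0.042; discount at r = 0.116.
D_1 = 8.5338
D_2 = 11.0342
D_3 = 12.2038
D_4 = 13.4974
D_5 = 14.9282
D_6 = 16.5105
TV_6 = 17.2040/(0.116−0.042) = 232.4864
P₀ = Σ Dₜ/(1+r)ᵗ + TV_6/(1+r)^6 = 171.4985

$171.50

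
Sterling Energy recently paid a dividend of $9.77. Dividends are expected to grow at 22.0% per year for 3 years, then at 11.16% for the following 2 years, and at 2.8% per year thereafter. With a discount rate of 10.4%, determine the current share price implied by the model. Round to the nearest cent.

$243.36

Three-stage DDM. Project D₁…D_5; terminal Gordon value at t=5 with g = 0.028; discount at r = 0.104.
D_1 = 11.9194
D_2 = 14.5417
D_3 = 17.7408
D_4 = 19.7207
D_5 = 21.9215
TV_5 = 22.5353/(0.104−0.028) = 296.5177
P₀ = Σ Dₜ/(1+r)ᵗ + TV_5/(1+r)^5 = 243.3571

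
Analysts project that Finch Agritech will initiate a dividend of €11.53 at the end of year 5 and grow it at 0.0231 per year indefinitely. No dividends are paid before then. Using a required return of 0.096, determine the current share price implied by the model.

Deferred-dividend DDM. At t=4 the remaining stream is a growing perpetuity with first payment D_5 = 11.53.
V_4 = D_5/(r−g) = 11.53/(0.096−0.0231) = 158.1619
P₀ = V_4/(1+r)^4 = 158.1619/(1+0.096)^4 = 109.6124

€109.61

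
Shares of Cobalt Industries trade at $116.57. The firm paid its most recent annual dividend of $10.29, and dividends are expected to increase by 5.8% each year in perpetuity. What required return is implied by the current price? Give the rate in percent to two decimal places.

Rearranging the constant-growth DDM: r = D₁/P₀ + g.
D₁ = 10.29 × (1 + 0.058) = 10.8868.
r = 10.8868 / 116.57 + 0.058 = 0.09339 + 0.058 = 0.15139

15.14%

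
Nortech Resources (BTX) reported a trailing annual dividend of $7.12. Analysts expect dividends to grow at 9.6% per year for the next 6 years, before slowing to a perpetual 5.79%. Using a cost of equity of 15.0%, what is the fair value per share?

$97.51

Two-stage DDM. Project D₁…D_6 at 0.096, terminal growth 0.0579, discount at r = 0.15.
D_1 = 7.8035
D_2 = 8.5527
D_3 = 9.3737
D_4 = 10.2736
D_5 = 11.2599
D_6 = 12.3408
Terminal value at t=6: TV = D_7/(r−g) = 13.0553/(0.15−0.0579) = 141.7517
P₀ = 7.8035/(1+0.15)^1 + 8.5527/(1+0.15)^2 + 9.3737/(1+0.15)^3 + 10.2736/(1+0.15)^4 + 11.2599/(1+0.15)^5 + 12.3408/(1+0.15)^6 + 141.7517/(1+0.15)^6 = 97.5066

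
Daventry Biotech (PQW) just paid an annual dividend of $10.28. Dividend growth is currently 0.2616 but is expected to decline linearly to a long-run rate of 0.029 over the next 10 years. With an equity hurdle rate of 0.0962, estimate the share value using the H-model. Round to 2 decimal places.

$335.32

H-model: P₀ = D₀[(1+g_L) + H(g_S−g_L)]/(r−g_L), with H = 10/2 = 5.
P₀ = 10.28 × [(1+0.029) + 5×(0.2616−0.029)] / (0.0962−0.029)
   = 10.28 × 2.1920 / 0.0672 = 335.3238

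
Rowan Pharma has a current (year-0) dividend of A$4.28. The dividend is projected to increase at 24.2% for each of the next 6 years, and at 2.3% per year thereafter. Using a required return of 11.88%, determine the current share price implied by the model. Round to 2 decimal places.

Two-stage DDM. Project D₁…D_6 at 0.242, terminal growth 0.023, discount at r = 0.1188.
D_1 = 5.3158
D_2 = 6.6022
D_3 = 8.1999
D_4 = 10.1843
D_5 = 12.6489
D_6 = 15.7099
Terminal value at t=6: TV = D_7/(r−g) = 16.0712/(0.1188−0.023) = 167.7581
P₀ = 5.3158/(1+0.1188)^1 + 6.6022/(1+0.1188)^2 + 8.1999/(1+0.1188)^3 + 10.1843/(1+0.1188)^4 + 12.6489/(1+0.1188)^5 + 15.7099/(1+0.1188)^6 + 167.7581/(1+0.1188)^6 = 123.1475

A$123.15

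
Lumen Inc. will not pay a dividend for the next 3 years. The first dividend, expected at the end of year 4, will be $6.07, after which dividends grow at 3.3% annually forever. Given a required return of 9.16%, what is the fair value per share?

$79.63

Deferred-dividend DDM. At t=3 the remaining stream is a growing perpetuity with first payment D_4 = 6.07.
V_3 = D_4/(r−g) = 6.07/(0.0916−0.033) = 103.5836
P₀ = V_3/(1+r)^3 = 103.5836/(1+0.0916)^3 = 79.6344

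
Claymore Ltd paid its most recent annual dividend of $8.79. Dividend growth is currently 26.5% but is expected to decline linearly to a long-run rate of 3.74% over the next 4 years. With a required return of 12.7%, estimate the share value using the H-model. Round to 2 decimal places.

H-model: P₀ = D₀[(1+g_L) + H(g_S−g_L)]/(r−g_L), with H = 4/2 = 2.
P₀ = 8.79 × [(1+0.0374) + 2×(0.265−0.0374)] / (0.127−0.0374)
   = 8.79 × 1.4926 / 0.0896 = 146.4281

$146.43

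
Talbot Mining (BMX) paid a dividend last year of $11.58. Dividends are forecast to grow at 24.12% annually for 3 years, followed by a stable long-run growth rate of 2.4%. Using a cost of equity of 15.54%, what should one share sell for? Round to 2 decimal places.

$152.04

Two-stage DDM. Project D₁…D_3 at 0.2412, terminal growth 0.024, discount at r = 0.1554.
D_1 = 14.3731
D_2 = 17.8399
D_3 = 22.1429
Terminal value at t=3: TV = D_4/(r−g) = 22.6743/(0.1554−0.024) = 172.5593
P₀ = 14.3731/(1+0.1554)^1 + 17.8399/(1+0.1554)^2 + 22.1429/(1+0.1554)^3 + 172.5593/(1+0.1554)^3 = 152.0369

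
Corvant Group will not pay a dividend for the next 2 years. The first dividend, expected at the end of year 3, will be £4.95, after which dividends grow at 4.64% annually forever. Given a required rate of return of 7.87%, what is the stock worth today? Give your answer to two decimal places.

Deferred-dividend DDM. At t=2 the remaining stream is a growing perpetuity with first payment D_3 = 4.95.
V_2 = D_3/(r−g) = 4.95/(0.0787−0.0464) = 153.2508
P₀ = V_2/(1+r)^2 = 153.2508/(1+0.0787)^2 = 131.7047

£131.70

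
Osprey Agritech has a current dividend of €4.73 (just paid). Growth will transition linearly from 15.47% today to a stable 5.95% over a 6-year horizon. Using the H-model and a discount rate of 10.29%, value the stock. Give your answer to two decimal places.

€146.60

H-model: P₀ = D₀[(1+g_L) + H(g_S−g_L)]/(r−g_L), with H = 6/2 = 3.
P₀ = 4.73 × [(1+0.0595) + 3×(0.1547−0.0595)] / (0.1029−0.0595)
   = 4.73 × 1.3451 / 0.0434 = 146.5973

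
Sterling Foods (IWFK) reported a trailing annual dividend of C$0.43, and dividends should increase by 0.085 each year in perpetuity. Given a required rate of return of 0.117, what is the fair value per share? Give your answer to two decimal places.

C$14.58

Gordon growth model: P₀ = D₁/(r − g). D₁ = 0.43 × (1 + 0.085) = 0.4665.
P₀ = 0.4665 / (0.117 − 0.085) = 0.4665 / 0.032 = 14.5797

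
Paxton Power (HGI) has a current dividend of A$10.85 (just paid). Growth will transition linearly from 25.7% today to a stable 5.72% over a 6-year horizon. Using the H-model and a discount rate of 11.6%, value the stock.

H-model: P₀ = D₀[(1+g_L) + H(g_S−g_L)]/(r−g_L), with H = 6/2 = 3.
P₀ = 10.85 × [(1+0.0572) + 3×(0.257−0.0572)] / (0.116−0.0572)
   = 10.85 × 1.6566 / 0.0588 = 305.6821

A$305.68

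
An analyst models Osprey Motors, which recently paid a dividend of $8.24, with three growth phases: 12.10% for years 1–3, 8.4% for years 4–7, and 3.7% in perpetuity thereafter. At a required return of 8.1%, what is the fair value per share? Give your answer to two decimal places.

$282.59

Three-stage DDM. Project D₁…D_7; terminal Gordon value at t=7 with g = 0.037; discount at r = 0.081.
D_1 = 9.2370
D_2 = 10.3547
D_3 = 11.6076
D_4 = 12.5827
D_5 = 13.6396
D_6 = 14.7854
D_7 = 16.0273
TV_7 = 16.6203/(0.081−0.037) = 377.7350
P₀ = Σ Dₜ/(1+r)ᵗ + TV_7/(1+r)^7 = 282.5881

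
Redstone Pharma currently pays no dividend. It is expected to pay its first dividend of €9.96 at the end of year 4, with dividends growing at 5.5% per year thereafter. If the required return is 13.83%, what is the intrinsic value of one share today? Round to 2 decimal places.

€81.07

Deferred-dividend DDM. At t=3 the remaining stream is a growing perpetuity with first payment D_4 = 9.96.
V_3 = D_4/(r−g) = 9.96/(0.1383−0.055) = 119.5678
P₀ = V_3/(1+r)^3 = 119.5678/(1+0.1383)^3 = 81.0670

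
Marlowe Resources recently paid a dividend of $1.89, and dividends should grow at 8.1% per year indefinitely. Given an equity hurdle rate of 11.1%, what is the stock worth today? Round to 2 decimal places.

$68.10

Gordon growth model: P₀ = D₁/(r − g). D₁ = 1.89 × (1 + 0.081) = 2.0431.
P₀ = 2.0431 / (0.111 − 0.081) = 2.0431 / 0.03 = 68.1030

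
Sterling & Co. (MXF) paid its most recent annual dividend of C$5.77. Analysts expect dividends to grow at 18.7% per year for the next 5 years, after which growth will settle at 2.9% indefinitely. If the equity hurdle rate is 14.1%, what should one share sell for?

Two-stage DDM. Project D₁…D_5 at 0.187, terminal growth 0.029, discount at r = 0.141.
D_1 = 6.8490
D_2 = 8.1298
D_3 = 9.6500
D_4 = 11.4546
D_5 = 13.5966
Terminal value at t=5: TV = D_6/(r−g) = 13.9909/(0.141−0.029) = 124.9185
P₀ = 6.8490/(1+0.141)^1 + 8.1298/(1+0.141)^2 + 9.6500/(1+0.141)^3 + 11.4546/(1+0.141)^4 + 13.5966/(1+0.141)^5 + 124.9185/(1+0.141)^5 = 97.1276

C$97.13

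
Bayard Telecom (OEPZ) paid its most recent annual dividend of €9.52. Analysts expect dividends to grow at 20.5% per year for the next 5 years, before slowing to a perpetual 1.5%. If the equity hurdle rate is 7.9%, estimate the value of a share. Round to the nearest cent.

€329.38

Two-stage DDM. Project D₁…D_5 at 0.205, terminal growth 0.015, discount at r = 0.079.
D_1 = 11.4716
D_2 = 13.8233
D_3 = 16.6570
D_4 = 20.0717
D_5 = 24.1865
Terminal value at t=5: TV = D_6/(r−g) = 24.5492/(0.079−0.015) = 383.5820
P₀ = 11.4716/(1+0.079)^1 + 13.8233/(1+0.079)^2 + 16.6570/(1+0.079)^3 + 20.0717/(1+0.079)^4 + 24.1865/(1+0.079)^5 + 383.5820/(1+0.079)^5 = 329.3815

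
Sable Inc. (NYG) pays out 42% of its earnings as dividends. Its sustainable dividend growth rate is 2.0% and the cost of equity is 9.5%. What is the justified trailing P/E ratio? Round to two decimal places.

5.71

Justified trailing P/E = b(1+g)/(r−g) = 0.42×(1+0.02)/(0.095−0.02) = 5.7120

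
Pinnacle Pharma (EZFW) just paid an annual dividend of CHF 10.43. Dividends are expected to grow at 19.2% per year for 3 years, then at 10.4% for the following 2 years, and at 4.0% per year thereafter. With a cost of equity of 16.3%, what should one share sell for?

CHF 139.22

Three-stage DDM. Project D₁…D_5; terminal Gordon value at t=5 with g = 0.04; discount at r = 0.163.
D_1 = 12.4326
D_2 = 14.8196
D_3 = 17.6650
D_4 = 19.5021
D_5 = 21.5304
TV_5 = 22.3916/(0.163−0.04) = 182.0453
P₀ = Σ Dₜ/(1+r)ᵗ + TV_5/(1+r)^5 = 139.2181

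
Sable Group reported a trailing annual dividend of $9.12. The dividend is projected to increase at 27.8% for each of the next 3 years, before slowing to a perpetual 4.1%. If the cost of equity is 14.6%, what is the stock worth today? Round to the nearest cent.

Two-stage DDM. Project D₁…D_3 at 0.278, terminal growth 0.041, discount at r = 0.146.
D_1 = 11.6554
D_2 = 14.8956
D_3 = 19.0365
Terminal value at t=3: TV = D_4/(r−g) = 19.8170/(0.146−0.041) = 188.7334
P₀ = 11.6554/(1+0.146)^1 + 14.8956/(1+0.146)^2 + 19.0365/(1+0.146)^3 + 188.7334/(1+0.146)^3 = 159.5600

$159.56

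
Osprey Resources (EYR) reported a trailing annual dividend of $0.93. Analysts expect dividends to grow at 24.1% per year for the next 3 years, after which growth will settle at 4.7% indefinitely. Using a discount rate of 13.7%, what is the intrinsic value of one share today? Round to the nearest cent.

Two-stage DDM. Project D₁…D_3 at 0.241, terminal growth 0.047, discount at r = 0.137.
D_1 = 1.1541
D_2 = 1.4323
D_3 = 1.7775
Terminal value at t=3: TV = D_4/(r−g) = 1.8610/(0.137−0.047) = 20.6777
P₀ = 1.1541/(1+0.137)^1 + 1.4323/(1+0.137)^2 + 1.7775/(1+0.137)^3 + 20.6777/(1+0.137)^3 = 17.3999

$17.40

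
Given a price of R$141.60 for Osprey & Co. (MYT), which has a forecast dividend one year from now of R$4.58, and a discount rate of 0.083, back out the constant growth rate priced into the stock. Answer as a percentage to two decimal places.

5.07%

From P₀ = D₁/(r − g), the implied growth is g = r − D₁/P₀.
g = 0.083 − 4.58/141.60 = 0.083 − 0.03234 = 0.05066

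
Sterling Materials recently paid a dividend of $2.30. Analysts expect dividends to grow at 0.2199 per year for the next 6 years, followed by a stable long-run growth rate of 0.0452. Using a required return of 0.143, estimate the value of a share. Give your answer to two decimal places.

$53.77

Two-stage DDM. Project D₁…D_6 at 0.2199, terminal growth 0.0452, discount at r = 0.143.
D_1 = 2.8058
D_2 = 3.4228
D_3 = 4.1754
D_4 = 5.0936
D_5 = 6.2137
D_6 = 7.5801
Terminal value at t=6: TV = D_7/(r−g) = 7.9227/(0.143−0.0452) = 81.0091
P₀ = 2.8058/(1+0.143)^1 + 3.4228/(1+0.143)^2 + 4.1754/(1+0.143)^3 + 5.0936/(1+0.143)^4 + 6.2137/(1+0.143)^5 + 7.5801/(1+0.143)^6 + 81.0091/(1+0.143)^6 = 53.7687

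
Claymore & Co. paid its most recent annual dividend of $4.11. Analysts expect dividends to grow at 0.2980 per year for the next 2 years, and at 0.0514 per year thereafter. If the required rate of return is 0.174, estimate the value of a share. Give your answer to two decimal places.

$52.65

Two-stage DDM. Project D₁…D_2 at 0.298, terminal growth 0.0514, discount at r = 0.174.
D_1 = 5.3348
D_2 = 6.9245
Terminal value at t=2: TV = D_3/(r−g) = 7.2805/(0.174−0.0514) = 59.3839
P₀ = 5.3348/(1+0.174)^1 + 6.9245/(1+0.174)^2 + 59.3839/(1+0.174)^2 = 52.6538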